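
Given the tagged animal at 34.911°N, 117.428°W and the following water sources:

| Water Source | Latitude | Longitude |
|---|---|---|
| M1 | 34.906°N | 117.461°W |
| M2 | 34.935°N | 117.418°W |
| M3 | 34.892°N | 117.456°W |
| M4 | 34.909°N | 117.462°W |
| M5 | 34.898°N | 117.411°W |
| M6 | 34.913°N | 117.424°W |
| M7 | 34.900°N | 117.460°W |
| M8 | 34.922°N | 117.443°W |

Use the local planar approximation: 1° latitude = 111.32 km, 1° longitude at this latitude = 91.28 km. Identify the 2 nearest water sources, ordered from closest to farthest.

M6, M8

Distances from 34.911°N, 117.428°W:
M1: √((-0.005·111.32)² + (-0.033·91.28)²) = √(0.30980 + 9.07359) = 3.063 km
M2: √((0.024·111.32)² + (0.010·91.28)²) = √(7.13787 + 0.83320) = 2.823 km
M3: √((-0.019·111.32)² + (-0.028·91.28)²) = √(4.47356 + 6.53232) = 3.318 km
M4: √((-0.002·111.32)² + (-0.034·91.28)²) = √(0.04957 + 9.63184) = 3.111 km
M5: √((-0.013·111.32)² + (0.017·91.28)²) = √(2.09427 + 2.40796) = 2.122 km
M6: √((0.002·111.32)² + (0.004·91.28)²) = √(0.04957 + 0.13331) = 0.428 km
M7: √((-0.011·111.32)² + (-0.032·91.28)²) = √(1.49945 + 8.53201) = 3.167 km
M8: √((0.011·111.32)² + (-0.015·91.28)²) = √(1.49945 + 1.87471) = 1.837 km
Sorted: M6 (0.428 km) < M8 (1.837 km) < M5 (2.122 km) < M2 (2.823 km) < …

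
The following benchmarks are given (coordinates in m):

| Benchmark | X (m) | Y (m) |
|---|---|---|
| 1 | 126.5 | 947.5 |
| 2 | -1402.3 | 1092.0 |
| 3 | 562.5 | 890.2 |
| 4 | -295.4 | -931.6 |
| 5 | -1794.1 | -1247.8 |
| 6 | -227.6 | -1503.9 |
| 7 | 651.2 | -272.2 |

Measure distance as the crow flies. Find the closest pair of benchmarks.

Pairwise distances:
1–2: √((-1528.8)² + (144.5)²) = √(2337229.440 + 20880.250) = 1535.6 m
1–3: √((436.0)² + (-57.3)²) = √(190096.000 + 3283.290) = 439.7 m
1–4: √((-421.9)² + (-1879.1)²) = √(177999.610 + 3531016.810) = 1925.9 m
1–5: √((-1920.6)² + (-2195.3)²) = √(3688704.360 + 4819342.090) = 2916.9 m
1–6: √((-354.1)² + (-2451.4)²) = √(125386.810 + 6009361.960) = 2476.8 m
1–7: √((524.7)² + (-1219.7)²) = √(275310.090 + 1487668.090) = 1327.8 m
2–3: √((1964.8)² + (-201.8)²) = √(3860439.040 + 40723.240) = 1975.1 m
2–4: √((1106.9)² + (-2023.6)²) = √(1225227.610 + 4094956.960) = 2306.6 m
2–5: √((-391.8)² + (-2339.8)²) = √(153507.240 + 5474664.040) = 2372.4 m
2–6: √((1174.7)² + (-2595.9)²) = √(1379920.090 + 6738696.810) = 2849.3 m
2–7: √((2053.5)² + (-1364.2)²) = √(4216862.250 + 1861041.640) = 2465.3 m
3–4: √((-857.9)² + (-1821.8)²) = √(735992.410 + 3318955.240) = 2013.7 m
3–5: √((-2356.6)² + (-2138.0)²) = √(5553563.560 + 4571044.000) = 3181.9 m
3–6: √((-790.1)² + (-2394.1)²) = √(624258.010 + 5731714.810) = 2521.1 m
3–7: √((88.7)² + (-1162.4)²) = √(7867.690 + 1351173.760) = 1165.8 m
4–5: √((-1498.7)² + (-316.2)²) = √(2246101.690 + 99982.440) = 1531.7 m
4–6: √((67.8)² + (-572.3)²) = √(4596.840 + 327527.290) = 576.3 m
4–7: √((946.6)² + (659.4)²) = √(896051.560 + 434808.360) = 1153.6 m
5–6: √((1566.5)² + (-256.1)²) = √(2453922.250 + 65587.210) = 1587.3 m
5–7: √((2445.3)² + (975.6)²) = √(5979492.090 + 951795.360) = 2632.7 m
6–7: √((878.8)² + (1231.7)²) = √(772289.440 + 1517084.890) = 1513.1 m
Closest pair: 1–3 at 439.7 m.

1 and 3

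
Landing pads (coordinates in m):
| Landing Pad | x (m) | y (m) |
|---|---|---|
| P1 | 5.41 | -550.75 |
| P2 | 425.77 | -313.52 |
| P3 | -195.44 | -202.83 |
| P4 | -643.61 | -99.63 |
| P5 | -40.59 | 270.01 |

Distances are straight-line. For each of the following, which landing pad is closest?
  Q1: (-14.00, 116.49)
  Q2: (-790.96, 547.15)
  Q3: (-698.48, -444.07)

Q1 at (-14.00, 116.49):
  P1: 667.52 m
  P2: 615.07 m
  P3: 367.27 m
  P4: 665.67 m
  P5: 155.81 m
  → nearest: P5 (155.81 m)
Q2 at (-790.96, 547.15):
  P1: 1356.31 m
  P2: 1490.36 m
  P3: 957.66 m
  P4: 663.35 m
  P5: 799.91 m
  → nearest: P4 (663.35 m)
Q3 at (-698.48, -444.07):
  P1: 711.93 m
  P2: 1131.80 m
  P3: 557.89 m
  P4: 348.78 m
  P5: 970.94 m
  → nearest: P4 (348.78 m)

Q1→P5; Q2→P4; Q3→P4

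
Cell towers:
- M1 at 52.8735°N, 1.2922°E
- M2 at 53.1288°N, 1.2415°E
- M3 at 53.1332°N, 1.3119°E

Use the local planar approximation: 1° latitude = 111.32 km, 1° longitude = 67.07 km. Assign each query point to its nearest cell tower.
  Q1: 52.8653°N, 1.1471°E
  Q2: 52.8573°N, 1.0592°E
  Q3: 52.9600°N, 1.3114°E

Q1 at 52.8653°N, 1.1471°E:
  M1: √((0.0082·111.32)² + (0.1451·67.07)²) = √(0.833248 + 94.709041) = 9.7746 km
  M2: √((0.2635·111.32)² + (0.0944·67.07)²) = √(860.414329 + 40.086727) = 30.0083 km
  M3: √((0.2679·111.32)² + (0.1648·67.07)²) = √(889.389141 + 122.171815) = 31.8050 km
  → nearest: M1 (9.7746 km)
Q2 at 52.8573°N, 1.0592°E:
  M1: √((0.0162·111.32)² + (0.2330·67.07)²) = √(3.252194 + 244.212818) = 15.7310 km
  M2: √((0.2715·111.32)² + (0.1823·67.07)²) = √(913.452699 + 149.496130) = 32.6029 km
  M3: √((0.2759·111.32)² + (0.2527·67.07)²) = √(943.299917 + 287.254669) = 35.0793 km
  → nearest: M1 (15.7310 km)
Q3 at 52.9600°N, 1.3114°E:
  M1: √((-0.0865·111.32)² + (-0.0192·67.07)²) = √(92.721107 + 1.658285) = 9.7149 km
  M2: √((0.1688·111.32)² + (-0.0699·67.07)²) = √(353.094766 + 21.979154) = 19.3668 km
  M3: √((0.1732·111.32)² + (0.0005·67.07)²) = √(371.742462 + 0.001125) = 19.2807 km
  → nearest: M1 (9.7149 km)

Q1→M1; Q2→M1; Q3→M1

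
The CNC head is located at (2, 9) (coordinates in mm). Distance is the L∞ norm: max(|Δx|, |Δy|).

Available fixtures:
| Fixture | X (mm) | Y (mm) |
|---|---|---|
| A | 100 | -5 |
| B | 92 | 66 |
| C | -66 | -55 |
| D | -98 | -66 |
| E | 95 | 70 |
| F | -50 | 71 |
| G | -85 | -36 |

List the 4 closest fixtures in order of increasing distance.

Distances from (2, 9):
A: 98 mm
B: 90 mm
C: 68 mm
D: 100 mm
E: 93 mm
F: 62 mm
G: 87 mm
Sorted: F (62 mm) < C (68 mm) < G (87 mm) < B (90 mm) < E (93 mm) < A (98 mm) < …

F, C, G, B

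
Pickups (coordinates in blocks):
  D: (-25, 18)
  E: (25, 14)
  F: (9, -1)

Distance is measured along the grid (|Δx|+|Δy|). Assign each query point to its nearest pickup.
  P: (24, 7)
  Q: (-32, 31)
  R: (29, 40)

P→E; Q→D; R→E

P at (24, 7):
  D: |-49| + |11| = 49 + 11 = 60 blocks
  E: |1| + |7| = 1 + 7 = 8 blocks
  F: |-15| + |-8| = 15 + 8 = 23 blocks
  → nearest: E (8 blocks)
Q at (-32, 31):
  D: |7| + |-13| = 7 + 13 = 20 blocks
  E: |57| + |-17| = 57 + 17 = 74 blocks
  F: |41| + |-32| = 41 + 32 = 73 blocks
  → nearest: D (20 blocks)
R at (29, 40):
  D: |-54| + |-22| = 54 + 22 = 76 blocks
  E: |-4| + |-26| = 4 + 26 = 30 blocks
  F: |-20| + |-41| = 20 + 41 = 61 blocks
  → nearest: E (30 blocks)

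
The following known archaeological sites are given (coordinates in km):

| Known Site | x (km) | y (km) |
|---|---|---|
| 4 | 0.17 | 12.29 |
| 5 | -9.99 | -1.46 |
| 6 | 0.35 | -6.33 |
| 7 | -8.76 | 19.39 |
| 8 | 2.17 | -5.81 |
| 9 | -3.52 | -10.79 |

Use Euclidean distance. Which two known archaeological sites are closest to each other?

Pairwise distances:
4–5: √((-10.16)² + (-13.75)²) = √(103.2256 + 189.0625) = 17.10 km
4–6: √((0.18)² + (-18.62)²) = √(0.0324 + 346.7044) = 18.62 km
4–7: √((-8.93)² + (7.10)²) = √(79.7449 + 50.4100) = 11.41 km
4–8: √((2.00)² + (-18.10)²) = √(4.0000 + 327.6100) = 18.21 km
4–9: √((-3.69)² + (-23.08)²) = √(13.6161 + 532.6864) = 23.37 km
5–6: √((10.34)² + (-4.87)²) = √(106.9156 + 23.7169) = 11.43 km
5–7: √((1.23)² + (20.85)²) = √(1.5129 + 434.7225) = 20.89 km
5–8: √((12.16)² + (-4.35)²) = √(147.8656 + 18.9225) = 12.91 km
5–9: √((6.47)² + (-9.33)²) = √(41.8609 + 87.0489) = 11.35 km
6–7: √((-9.11)² + (25.72)²) = √(82.9921 + 661.5184) = 27.29 km
6–8: √((1.82)² + (0.52)²) = √(3.3124 + 0.2704) = 1.89 km
6–9: √((-3.87)² + (-4.46)²) = √(14.9769 + 19.8916) = 5.90 km
7–8: √((10.93)² + (-25.20)²) = √(119.4649 + 635.0400) = 27.47 km
7–9: √((5.24)² + (-30.18)²) = √(27.4576 + 910.8324) = 30.63 km
8–9: √((-5.69)² + (-4.98)²) = √(32.3761 + 24.8004) = 7.56 km
Closest pair: 6–8 at 1.89 km.

6 and 8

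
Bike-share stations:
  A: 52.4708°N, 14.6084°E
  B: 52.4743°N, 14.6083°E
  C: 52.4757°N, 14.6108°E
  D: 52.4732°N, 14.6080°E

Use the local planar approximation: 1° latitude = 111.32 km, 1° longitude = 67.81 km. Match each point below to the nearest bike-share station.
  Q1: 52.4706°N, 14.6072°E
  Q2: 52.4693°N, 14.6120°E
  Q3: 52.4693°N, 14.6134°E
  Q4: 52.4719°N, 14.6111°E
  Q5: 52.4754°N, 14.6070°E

Q1→A; Q2→A; Q3→A; Q4→A; Q5→B

Q1 at 52.4706°N, 14.6072°E:
  A: √((0.0002·111.32)² + (0.0012·67.81)²) = √(0.000496 + 0.006621) = 0.0844 km
  B: √((0.0037·111.32)² + (0.0011·67.81)²) = √(0.169648 + 0.005564) = 0.4186 km
  C: √((0.0051·111.32)² + (0.0036·67.81)²) = √(0.322320 + 0.059593) = 0.6180 km
  D: √((0.0026·111.32)² + (0.0008·67.81)²) = √(0.083771 + 0.002943) = 0.2945 km
  → nearest: A (0.0844 km)
Q2 at 52.4693°N, 14.6120°E:
  A: √((0.0015·111.32)² + (-0.0036·67.81)²) = √(0.027882 + 0.059593) = 0.2958 km
  B: √((0.0050·111.32)² + (-0.0037·67.81)²) = √(0.309804 + 0.062949) = 0.6105 km
  C: √((0.0064·111.32)² + (-0.0012·67.81)²) = √(0.507582 + 0.006621) = 0.7171 km
  D: √((0.0039·111.32)² + (-0.0040·67.81)²) = √(0.188484 + 0.073571) = 0.5119 km
  → nearest: A (0.2958 km)
Q3 at 52.4693°N, 14.6134°E:
  A: √((0.0015·111.32)² + (-0.0050·67.81)²) = √(0.027882 + 0.114955) = 0.3779 km
  B: √((0.0050·111.32)² + (-0.0051·67.81)²) = √(0.309804 + 0.119599) = 0.6553 km
  C: √((0.0064·111.32)² + (-0.0026·67.81)²) = √(0.507582 + 0.031084) = 0.7339 km
  D: √((0.0039·111.32)² + (-0.0054·67.81)²) = √(0.188484 + 0.134083) = 0.5680 km
  → nearest: A (0.3779 km)
Q4 at 52.4719°N, 14.6111°E:
  A: √((-0.0011·111.32)² + (-0.0027·67.81)²) = √(0.014994 + 0.033521) = 0.2203 km
  B: √((0.0024·111.32)² + (-0.0028·67.81)²) = √(0.071379 + 0.036050) = 0.3278 km
  C: √((0.0038·111.32)² + (-0.0003·67.81)²) = √(0.178943 + 0.000414) = 0.4235 km
  D: √((0.0013·111.32)² + (-0.0031·67.81)²) = √(0.020943 + 0.044189) = 0.2552 km
  → nearest: A (0.2203 km)
Q5 at 52.4754°N, 14.6070°E:
  A: √((-0.0046·111.32)² + (0.0014·67.81)²) = √(0.262218 + 0.009012) = 0.5208 km
  B: √((-0.0011·111.32)² + (0.0013·67.81)²) = √(0.014994 + 0.007771) = 0.1509 km
  C: √((0.0003·111.32)² + (0.0038·67.81)²) = √(0.001115 + 0.066398) = 0.2598 km
  D: √((-0.0022·111.32)² + (0.0010·67.81)²) = √(0.059978 + 0.004598) = 0.2541 km
  → nearest: B (0.1509 km)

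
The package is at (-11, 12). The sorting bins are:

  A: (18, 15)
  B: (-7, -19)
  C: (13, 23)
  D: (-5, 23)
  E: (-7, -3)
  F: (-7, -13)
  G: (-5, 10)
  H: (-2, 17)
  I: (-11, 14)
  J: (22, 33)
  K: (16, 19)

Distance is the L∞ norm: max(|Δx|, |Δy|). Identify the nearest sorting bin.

Distances from (-11, 12):
A: max(|29|, |3|) = 29
B: max(|4|, |-31|) = 31
C: max(|24|, |11|) = 24
D: max(|6|, |11|) = 11
E: max(|4|, |-15|) = 15
F: max(|4|, |-25|) = 25
G: max(|6|, |-2|) = 6
H: max(|9|, |5|) = 9
I: max(|0|, |2|) = 2
J: max(|33|, |21|) = 33
K: max(|27|, |7|) = 27
Minimum: I at 2.

I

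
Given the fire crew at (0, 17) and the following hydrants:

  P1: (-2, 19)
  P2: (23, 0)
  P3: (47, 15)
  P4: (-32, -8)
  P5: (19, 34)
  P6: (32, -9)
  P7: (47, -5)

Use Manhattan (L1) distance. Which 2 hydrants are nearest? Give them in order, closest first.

Distances from (0, 17):
P1: |-2| + |2| = 2 + 2 = 4
P2: |23| + |-17| = 23 + 17 = 40
P3: |47| + |-2| = 47 + 2 = 49
P4: |-32| + |-25| = 32 + 25 = 57
P5: |19| + |17| = 19 + 17 = 36
P6: |32| + |-26| = 32 + 26 = 58
P7: |47| + |-22| = 47 + 22 = 69
Sorted: P1 (4) < P5 (36) < P2 (40) < P3 (49) < …

P1, P5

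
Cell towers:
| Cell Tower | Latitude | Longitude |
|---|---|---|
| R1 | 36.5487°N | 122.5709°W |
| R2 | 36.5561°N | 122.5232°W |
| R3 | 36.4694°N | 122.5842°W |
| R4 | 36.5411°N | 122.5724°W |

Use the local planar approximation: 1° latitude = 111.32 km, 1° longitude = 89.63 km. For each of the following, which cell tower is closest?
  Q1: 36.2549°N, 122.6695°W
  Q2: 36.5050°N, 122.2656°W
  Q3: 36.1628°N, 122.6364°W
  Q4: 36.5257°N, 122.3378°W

Q1 at 36.2549°N, 122.6695°W:
  R1: 33.8788 km
  R2: 36.0025 km
  R3: 25.0723 km
  R4: 33.0271 km
  → nearest: R3 (25.0723 km)
Q2 at 36.5050°N, 122.2656°W:
  R1: 27.7931 km
  R2: 23.7791 km
  R3: 28.8298 km
  R4: 27.7906 km
  → nearest: R2 (23.7791 km)
Q3 at 36.1628°N, 122.6364°W:
  R1: 43.3577 km
  R2: 44.9424 km
  R3: 34.4499 km
  R4: 42.5012 km
  → nearest: R3 (34.4499 km)
Q4 at 36.5257°N, 122.3378°W:
  R1: 21.0491 km
  R2: 16.9585 km
  R3: 22.9569 km
  R4: 21.0970 km
  → nearest: R2 (16.9585 km)

Q1→R3; Q2→R2; Q3→R3; Q4→R2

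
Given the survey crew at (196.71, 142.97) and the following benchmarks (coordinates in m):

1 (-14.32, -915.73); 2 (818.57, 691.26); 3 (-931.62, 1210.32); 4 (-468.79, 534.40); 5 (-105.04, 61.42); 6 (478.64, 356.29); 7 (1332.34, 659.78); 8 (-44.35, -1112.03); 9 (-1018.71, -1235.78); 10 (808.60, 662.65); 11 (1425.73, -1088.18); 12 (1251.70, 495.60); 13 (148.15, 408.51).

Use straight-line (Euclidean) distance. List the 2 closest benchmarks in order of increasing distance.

Distances from (196.71, 142.97):
1: √((-211.03)² + (-1058.70)²) = √(44533.6609 + 1120845.6900) = 1079.53 m
2: √((621.86)² + (548.29)²) = √(386709.8596 + 300621.9241) = 829.05 m
3: √((-1128.33)² + (1067.35)²) = √(1273128.5889 + 1139236.0225) = 1553.18 m
4: √((-665.50)² + (391.43)²) = √(442890.2500 + 153217.4449) = 772.08 m
5: √((-301.75)² + (-81.55)²) = √(91053.0625 + 6650.4025) = 312.58 m
6: √((281.93)² + (213.32)²) = √(79484.5249 + 45505.4224) = 353.54 m
7: √((1135.63)² + (516.81)²) = √(1289655.4969 + 267092.5761) = 1247.70 m
8: √((-241.06)² + (-1255.00)²) = √(58109.9236 + 1575025.0000) = 1277.94 m
9: √((-1215.42)² + (-1378.75)²) = √(1477245.7764 + 1900951.5625) = 1837.99 m
10: √((611.89)² + (519.68)²) = √(374409.3721 + 270067.3024) = 802.79 m
11: √((1229.02)² + (-1231.15)²) = √(1510490.1604 + 1515730.3225) = 1739.60 m
12: √((1054.99)² + (352.63)²) = √(1113003.9001 + 124347.9169) = 1112.36 m
13: √((-48.56)² + (265.54)²) = √(2358.0736 + 70511.4916) = 269.94 m
Sorted: 13 (269.94 m) < 5 (312.58 m) < 6 (353.54 m) < 4 (772.08 m) < …

13, 5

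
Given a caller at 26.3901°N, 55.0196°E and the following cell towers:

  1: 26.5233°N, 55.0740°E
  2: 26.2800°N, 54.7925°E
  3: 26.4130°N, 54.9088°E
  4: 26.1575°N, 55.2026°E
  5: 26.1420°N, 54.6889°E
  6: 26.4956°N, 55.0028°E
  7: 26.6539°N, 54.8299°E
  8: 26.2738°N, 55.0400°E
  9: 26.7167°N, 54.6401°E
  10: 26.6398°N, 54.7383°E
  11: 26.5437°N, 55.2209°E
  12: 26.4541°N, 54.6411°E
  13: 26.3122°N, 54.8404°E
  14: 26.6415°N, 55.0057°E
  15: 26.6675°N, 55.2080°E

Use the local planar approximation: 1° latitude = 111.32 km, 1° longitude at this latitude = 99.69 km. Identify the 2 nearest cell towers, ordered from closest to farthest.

Distances from 26.3901°N, 55.0196°E:
1: 15.7884 km
2: 25.7443 km
3: 11.3360 km
4: 31.6744 km
5: 43.0074 km
6: 11.8631 km
7: 34.9286 km
8: 13.1053 km
9: 52.4702 km
10: 39.4848 km
11: 26.3643 km
12: 38.3994 km
13: 19.8580 km
14: 28.0201 km
15: 36.1432 km
Sorted: 3 (11.3360 km) < 6 (11.8631 km) < 8 (13.1053 km) < 1 (15.7884 km) < …

3, 6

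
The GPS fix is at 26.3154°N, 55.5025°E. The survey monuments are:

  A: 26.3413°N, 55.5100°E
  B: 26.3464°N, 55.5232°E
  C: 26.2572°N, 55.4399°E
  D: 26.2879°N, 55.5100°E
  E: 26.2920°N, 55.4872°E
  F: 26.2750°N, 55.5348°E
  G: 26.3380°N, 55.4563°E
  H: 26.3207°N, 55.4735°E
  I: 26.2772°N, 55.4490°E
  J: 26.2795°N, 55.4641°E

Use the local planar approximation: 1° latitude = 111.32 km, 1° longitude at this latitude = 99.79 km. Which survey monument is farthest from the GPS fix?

Distances from 26.3154°N, 55.5025°E:
A: √((0.0259·111.32)² + (0.0075·99.79)²) = √(8.312773 + 0.560140) = 2.9787 km
B: √((0.0310·111.32)² + (0.0207·99.79)²) = √(11.908849 + 4.266922) = 4.0219 km
C: √((-0.0582·111.32)² + (-0.0626·99.79)²) = √(41.975160 + 39.023185) = 8.9999 km
D: √((-0.0275·111.32)² + (0.0075·99.79)²) = √(9.371558 + 0.560140) = 3.1515 km
E: √((-0.0234·111.32)² + (-0.0153·99.79)²) = √(6.785441 + 2.331079) = 3.0194 km
F: √((-0.0404·111.32)² + (0.0323·99.79)²) = √(20.225959 + 10.389128) = 5.5331 km
G: √((0.0226·111.32)² + (-0.0462·99.79)²) = √(6.329411 + 21.254848) = 5.2521 km
H: √((0.0053·111.32)² + (-0.0290·99.79)²) = √(0.348095 + 8.374715) = 2.9534 km
I: √((-0.0382·111.32)² + (-0.0535·99.79)²) = √(18.083110 + 28.502412) = 6.8254 km
J: √((-0.0359·111.32)² + (-0.0384·99.79)²) = √(15.971117 + 14.683734) = 5.5367 km
Maximum: C at 8.9999 km.

C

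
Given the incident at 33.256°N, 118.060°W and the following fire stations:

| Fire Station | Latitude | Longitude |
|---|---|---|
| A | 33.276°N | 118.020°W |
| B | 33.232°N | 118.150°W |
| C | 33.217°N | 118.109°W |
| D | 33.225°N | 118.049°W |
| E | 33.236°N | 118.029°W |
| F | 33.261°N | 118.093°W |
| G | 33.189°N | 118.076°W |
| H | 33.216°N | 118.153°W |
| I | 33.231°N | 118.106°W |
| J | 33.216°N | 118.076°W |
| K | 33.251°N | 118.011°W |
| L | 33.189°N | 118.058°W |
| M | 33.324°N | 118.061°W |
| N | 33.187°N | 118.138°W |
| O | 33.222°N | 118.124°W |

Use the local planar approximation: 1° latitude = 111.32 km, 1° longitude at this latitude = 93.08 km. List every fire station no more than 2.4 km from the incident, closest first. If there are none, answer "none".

Distances from 33.256°N, 118.060°W:
A: 4.338 km
B: 8.793 km
C: 6.297 km
D: 3.600 km
E: 3.645 km
F: 3.122 km
G: 7.606 km
H: 9.735 km
I: 5.107 km
J: 4.695 km
K: 4.595 km
L: 7.461 km
M: 7.570 km
N: 10.569 km
O: 7.058 km
Threshold 2.4 km: none within range.

none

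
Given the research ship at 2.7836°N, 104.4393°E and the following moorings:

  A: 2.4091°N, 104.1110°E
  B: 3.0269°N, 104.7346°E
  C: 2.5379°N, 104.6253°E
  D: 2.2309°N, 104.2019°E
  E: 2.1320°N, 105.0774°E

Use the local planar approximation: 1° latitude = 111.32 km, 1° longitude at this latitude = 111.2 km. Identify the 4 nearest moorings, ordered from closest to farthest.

C, B, A, D

Distances from 2.7836°N, 104.4393°E:
A: 55.4144 km
B: 42.5658 km
C: 34.2912 km
D: 66.9509 km
E: 101.4709 km
Sorted: C (34.2912 km) < B (42.5658 km) < A (55.4144 km) < D (66.9509 km) < E (101.4709 km)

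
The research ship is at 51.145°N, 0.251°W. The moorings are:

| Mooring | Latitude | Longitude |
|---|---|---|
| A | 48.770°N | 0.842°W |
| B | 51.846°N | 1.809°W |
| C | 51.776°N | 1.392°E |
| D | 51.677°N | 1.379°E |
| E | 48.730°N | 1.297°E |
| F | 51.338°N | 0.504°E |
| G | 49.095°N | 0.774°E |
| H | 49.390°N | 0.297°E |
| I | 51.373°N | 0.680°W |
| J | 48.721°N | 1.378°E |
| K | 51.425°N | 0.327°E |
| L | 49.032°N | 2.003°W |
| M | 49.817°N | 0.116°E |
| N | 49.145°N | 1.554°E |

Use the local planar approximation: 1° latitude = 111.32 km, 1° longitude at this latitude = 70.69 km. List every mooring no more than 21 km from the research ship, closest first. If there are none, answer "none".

Distances from 51.145°N, 0.251°W:
A: √((-2.375·111.32)² + (-0.591·70.69)²) = √(69899.42822 + 1745.38374) = 267.665 km
B: √((0.701·111.32)² + (-1.558·70.69)²) = √(6089.51117 + 12129.72263) = 134.979 km
C: √((0.631·111.32)² + (1.643·70.69)²) = √(4934.06781 + 13489.35208) = 135.733 km
D: √((0.532·111.32)² + (1.630·70.69)²) = √(3507.27371 + 13276.73149) = 129.553 km
E: √((-2.415·111.32)² + (1.548·70.69)²) = √(72273.76271 + 11974.51345) = 290.256 km
F: √((0.193·111.32)² + (0.755·70.69)²) = √(461.59491 + 2848.45830) = 57.533 km
G: √((-2.050·111.32)² + (1.025·70.69)²) = √(52077.97844 + 5250.05308) = 239.433 km
H: √((-1.755·111.32)² + (0.548·70.69)²) = √(38168.10840 + 1500.64194) = 199.170 km
I: √((0.228·111.32)² + (-0.429·70.69)²) = √(644.19313 + 919.66688) = 39.546 km
J: √((-2.424·111.32)² + (1.629·70.69)²) = √(72813.45290 + 13260.44602) = 293.384 km
K: √((0.280·111.32)² + (0.578·70.69)²) = √(971.54396 + 1669.44317) = 51.391 km
L: √((-2.113·111.32)² + (-1.752·70.69)²) = √(55328.05323 + 15338.54508) = 265.832 km
M: √((-1.328·111.32)² + (0.367·70.69)²) = √(21854.58406 + 673.05118) = 150.092 km
N: √((-2.000·111.32)² + (1.805·70.69)²) = √(49568.56960 + 16280.59886) = 256.611 km
Threshold 21 km: none within range.

none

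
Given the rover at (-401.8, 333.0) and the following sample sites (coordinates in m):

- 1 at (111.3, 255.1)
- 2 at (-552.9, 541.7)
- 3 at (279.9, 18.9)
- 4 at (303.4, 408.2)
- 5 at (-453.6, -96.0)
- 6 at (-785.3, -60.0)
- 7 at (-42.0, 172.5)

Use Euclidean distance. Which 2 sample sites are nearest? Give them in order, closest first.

2, 7

Distances from (-401.8, 333.0):
1: √((513.1)² + (-77.9)²) = √(263271.610 + 6068.410) = 519.0 m
2: √((-151.1)² + (208.7)²) = √(22831.210 + 43555.690) = 257.7 m
3: √((681.7)² + (-314.1)²) = √(464714.890 + 98658.810) = 750.6 m
4: √((705.2)² + (75.2)²) = √(497307.040 + 5655.040) = 709.2 m
5: √((-51.8)² + (-429.0)²) = √(2683.240 + 184041.000) = 432.1 m
6: √((-383.5)² + (-393.0)²) = √(147072.250 + 154449.000) = 549.1 m
7: √((359.8)² + (-160.5)²) = √(129456.040 + 25760.250) = 394.0 m
Sorted: 2 (257.7 m) < 7 (394.0 m) < 5 (432.1 m) < 1 (519.0 m) < …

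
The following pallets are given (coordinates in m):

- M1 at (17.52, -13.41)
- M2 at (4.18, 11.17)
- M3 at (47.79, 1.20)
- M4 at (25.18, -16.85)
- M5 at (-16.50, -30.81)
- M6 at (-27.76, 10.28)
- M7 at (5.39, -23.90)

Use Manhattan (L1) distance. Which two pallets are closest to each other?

Pairwise distances:
M1–M2: 37.92 m
M1–M3: 44.88 m
M1–M4: 11.10 m
M1–M5: 51.42 m
M1–M6: 68.97 m
M1–M7: 22.62 m
M2–M3: 53.58 m
M2–M4: 49.02 m
M2–M5: 62.66 m
M2–M6: 32.83 m
M2–M7: 36.28 m
M3–M4: 40.66 m
M3–M5: 96.30 m
M3–M6: 84.63 m
M3–M7: 67.50 m
M4–M5: 55.64 m
M4–M6: 80.07 m
M4–M7: 26.84 m
M5–M6: 52.35 m
M5–M7: 28.80 m
M6–M7: 67.33 m
Closest pair: M1–M4 at 11.10 m.

M1 and M4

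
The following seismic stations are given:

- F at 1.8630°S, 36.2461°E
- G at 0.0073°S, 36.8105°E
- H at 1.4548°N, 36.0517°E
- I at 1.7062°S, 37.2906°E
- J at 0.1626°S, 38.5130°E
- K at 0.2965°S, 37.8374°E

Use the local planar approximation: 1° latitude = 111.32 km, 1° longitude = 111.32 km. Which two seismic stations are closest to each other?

Pairwise distances:
J–K: 76.6707 km
F–I: 117.5766 km
G–K: 118.7613 km
I–K: 168.3195 km
G–H: 183.3746 km
G–J: 190.3092 km
G–I: 196.5281 km
F–G: 215.9198 km
I–J: 219.1891 km
F–K: 248.5743 km
H–K: 278.4286 km
F–J: 315.4542 km
H–J: 327.8555 km
F–H: 369.9709 km
H–I: 377.9440 km
Closest pair: J–K at 76.6707 km.

J and K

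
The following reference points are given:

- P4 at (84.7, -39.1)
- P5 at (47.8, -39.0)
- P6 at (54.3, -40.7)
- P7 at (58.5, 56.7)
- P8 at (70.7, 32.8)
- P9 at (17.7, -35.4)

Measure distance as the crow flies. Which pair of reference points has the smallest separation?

P5 and P6

Pairwise distances:
P4–P5: 36.9
P4–P6: 30.4
P4–P7: 99.3
P4–P8: 73.3
P4–P9: 67.1
P5–P6: 6.7
P5–P7: 96.3
P5–P8: 75.4
P5–P9: 30.3
P6–P7: 97.5
P6–P8: 75.3
P6–P9: 37.0
P7–P8: 26.8
P7–P9: 100.7
P8–P9: 86.4
Closest pair: P5–P6 at 6.7.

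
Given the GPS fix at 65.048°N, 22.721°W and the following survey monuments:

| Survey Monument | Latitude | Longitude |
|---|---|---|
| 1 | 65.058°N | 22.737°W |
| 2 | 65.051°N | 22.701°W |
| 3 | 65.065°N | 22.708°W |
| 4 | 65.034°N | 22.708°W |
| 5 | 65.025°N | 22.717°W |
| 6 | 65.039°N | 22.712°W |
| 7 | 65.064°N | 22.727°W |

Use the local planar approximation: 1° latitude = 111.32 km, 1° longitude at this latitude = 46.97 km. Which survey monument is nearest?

Distances from 65.048°N, 22.721°W:
1: √((0.010·111.32)² + (-0.016·46.97)²) = √(1.23921 + 0.56478) = 1.343 km
2: √((0.003·111.32)² + (0.020·46.97)²) = √(0.11153 + 0.88247) = 0.997 km
3: √((0.017·111.32)² + (0.013·46.97)²) = √(3.58133 + 0.37284) = 1.989 km
4: √((-0.014·111.32)² + (0.013·46.97)²) = √(2.42886 + 0.37284) = 1.674 km
5: √((-0.023·111.32)² + (0.004·46.97)²) = √(6.55544 + 0.03530) = 2.567 km
6: √((-0.009·111.32)² + (0.009·46.97)²) = √(1.00376 + 0.17870) = 1.087 km
7: √((0.016·111.32)² + (-0.006·46.97)²) = √(3.17239 + 0.07942) = 1.803 km
Minimum: 2 at 0.997 km.

2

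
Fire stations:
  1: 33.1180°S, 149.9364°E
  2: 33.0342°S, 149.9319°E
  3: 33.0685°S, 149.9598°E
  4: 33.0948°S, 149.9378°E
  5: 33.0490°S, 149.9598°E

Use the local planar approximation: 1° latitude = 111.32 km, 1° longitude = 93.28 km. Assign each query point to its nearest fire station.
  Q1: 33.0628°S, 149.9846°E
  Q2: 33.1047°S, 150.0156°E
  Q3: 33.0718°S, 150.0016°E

Q1→3; Q2→3; Q3→3

Q1 at 33.0628°S, 149.9846°E:
  1: 7.6141 km
  2: 5.8568 km
  3: 2.3988 km
  4: 5.6345 km
  5: 2.7770 km
  → nearest: 3 (2.3988 km)
Q2 at 33.1047°S, 150.0156°E:
  1: 7.5347 km
  2: 11.0702 km
  3: 6.5827 km
  4: 7.3404 km
  5: 8.0956 km
  → nearest: 3 (6.5827 km)
Q3 at 33.0718°S, 150.0016°E:
  1: 7.9649 km
  2: 7.7324 km
  3: 3.9164 km
  4: 6.4787 km
  5: 4.6524 km
  → nearest: 3 (3.9164 km)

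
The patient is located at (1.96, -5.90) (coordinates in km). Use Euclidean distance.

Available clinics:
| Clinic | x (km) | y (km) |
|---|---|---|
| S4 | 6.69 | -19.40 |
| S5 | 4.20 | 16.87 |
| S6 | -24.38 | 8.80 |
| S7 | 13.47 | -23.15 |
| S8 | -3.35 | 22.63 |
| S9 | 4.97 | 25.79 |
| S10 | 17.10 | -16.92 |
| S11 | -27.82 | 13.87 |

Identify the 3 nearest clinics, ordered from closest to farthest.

S4, S10, S7

Distances from (1.96, -5.90):
S4: √((4.73)² + (-13.50)²) = √(22.3729 + 182.2500) = 14.30 km
S5: √((2.24)² + (22.77)²) = √(5.0176 + 518.4729) = 22.88 km
S6: √((-26.34)² + (14.70)²) = √(693.7956 + 216.0900) = 30.16 km
S7: √((11.51)² + (-17.25)²) = √(132.4801 + 297.5625) = 20.74 km
S8: √((-5.31)² + (28.53)²) = √(28.1961 + 813.9609) = 29.02 km
S9: √((3.01)² + (31.69)²) = √(9.0601 + 1004.2561) = 31.83 km
S10: √((15.14)² + (-11.02)²) = √(229.2196 + 121.4404) = 18.73 km
S11: √((-29.78)² + (19.77)²) = √(886.8484 + 390.8529) = 35.74 km
Sorted: S4 (14.30 km) < S10 (18.73 km) < S7 (20.74 km) < S5 (22.88 km) < S8 (29.02 km) < …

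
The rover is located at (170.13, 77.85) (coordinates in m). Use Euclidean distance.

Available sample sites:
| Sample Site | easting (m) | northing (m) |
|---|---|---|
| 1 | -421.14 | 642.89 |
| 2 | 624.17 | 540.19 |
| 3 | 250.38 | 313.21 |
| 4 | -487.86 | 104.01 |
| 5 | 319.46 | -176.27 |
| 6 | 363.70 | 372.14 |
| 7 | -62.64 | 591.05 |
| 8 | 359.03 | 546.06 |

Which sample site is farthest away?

1

Distances from (170.13, 77.85):
1: √((-591.27)² + (565.04)²) = √(349600.2129 + 319270.2016) = 817.84 m
2: √((454.04)² + (462.34)²) = √(206152.3216 + 213758.2756) = 648.01 m
3: √((80.25)² + (235.36)²) = √(6440.0625 + 55394.3296) = 248.67 m
4: √((-657.99)² + (26.16)²) = √(432950.8401 + 684.3456) = 658.51 m
5: √((149.33)² + (-254.12)²) = √(22299.4489 + 64576.9744) = 294.75 m
6: √((193.57)² + (294.29)²) = √(37469.3449 + 86606.6041) = 352.24 m
7: √((-232.77)² + (513.20)²) = √(54181.8729 + 263374.2400) = 563.52 m
8: √((188.90)² + (468.21)²) = √(35683.2100 + 219220.6041) = 504.88 m
Maximum: 1 at 817.84 m.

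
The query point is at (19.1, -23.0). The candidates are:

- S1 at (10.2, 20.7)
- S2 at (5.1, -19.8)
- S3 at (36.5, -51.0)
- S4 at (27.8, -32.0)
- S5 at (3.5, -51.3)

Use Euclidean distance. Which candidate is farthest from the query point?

Distances from (19.1, -23.0):
S1: √((-8.9)² + (43.7)²) = √(79.210 + 1909.690) = 44.6
S2: √((-14.0)² + (3.2)²) = √(196.000 + 10.240) = 14.4
S3: √((17.4)² + (-28.0)²) = √(302.760 + 784.000) = 33.0
S4: √((8.7)² + (-9.0)²) = √(75.690 + 81.000) = 12.5
S5: √((-15.6)² + (-28.3)²) = √(243.360 + 800.890) = 32.3
Maximum: S1 at 44.6.

S1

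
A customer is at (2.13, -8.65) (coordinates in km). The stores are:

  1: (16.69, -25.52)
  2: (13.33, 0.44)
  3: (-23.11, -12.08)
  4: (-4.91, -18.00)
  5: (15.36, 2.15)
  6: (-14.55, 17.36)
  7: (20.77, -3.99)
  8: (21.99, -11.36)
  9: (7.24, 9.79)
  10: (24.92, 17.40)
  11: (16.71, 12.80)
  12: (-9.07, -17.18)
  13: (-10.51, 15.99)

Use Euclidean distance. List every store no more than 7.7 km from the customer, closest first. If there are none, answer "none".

Distances from (2.13, -8.65):
1: 22.28 km
2: 14.42 km
3: 25.47 km
4: 11.70 km
5: 17.08 km
6: 30.90 km
7: 19.21 km
8: 20.04 km
9: 19.13 km
10: 34.61 km
11: 25.94 km
12: 14.08 km
13: 27.69 km
Threshold 7.7 km: none within range.

none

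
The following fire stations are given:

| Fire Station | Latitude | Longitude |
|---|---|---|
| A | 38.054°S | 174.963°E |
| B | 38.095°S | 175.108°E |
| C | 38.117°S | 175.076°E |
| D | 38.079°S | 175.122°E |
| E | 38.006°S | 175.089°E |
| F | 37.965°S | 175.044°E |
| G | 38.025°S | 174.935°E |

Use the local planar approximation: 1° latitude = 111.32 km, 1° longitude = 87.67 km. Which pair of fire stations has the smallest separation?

Pairwise distances:
A–B: √((-0.041·111.32)² + (0.145·87.67)²) = √(20.83119 + 161.59876) = 13.507 km
A–C: √((-0.063·111.32)² + (0.113·87.67)²) = √(49.18441 + 98.14290) = 12.138 km
A–D: √((-0.025·111.32)² + (0.159·87.67)²) = √(7.74509 + 194.31050) = 14.215 km
A–E: √((0.048·111.32)² + (0.126·87.67)²) = √(28.55150 + 122.02339) = 12.271 km
A–F: √((0.089·111.32)² + (0.081·87.67)²) = √(98.15816 + 50.42804) = 12.190 km
A–G: √((0.029·111.32)² + (-0.028·87.67)²) = √(10.42179 + 6.02585) = 4.056 km
B–C: √((-0.022·111.32)² + (-0.032·87.67)²) = √(5.99780 + 7.87049) = 3.724 km
B–D: √((0.016·111.32)² + (0.014·87.67)²) = √(3.17239 + 1.50646) = 2.163 km
B–E: √((0.089·111.32)² + (-0.019·87.67)²) = √(98.15816 + 2.77466) = 10.047 km
B–F: √((0.130·111.32)² + (-0.064·87.67)²) = √(209.42721 + 31.48197) = 15.521 km
B–G: √((0.070·111.32)² + (-0.173·87.67)²) = √(60.72150 + 230.03516) = 17.052 km
C–D: √((0.038·111.32)² + (0.046·87.67)²) = √(17.89425 + 16.26364) = 5.844 km
C–E: √((0.111·111.32)² + (0.013·87.67)²) = √(152.68359 + 1.29894) = 12.409 km
C–F: √((0.152·111.32)² + (-0.032·87.67)²) = √(286.30806 + 7.87049) = 17.152 km
C–G: √((0.092·111.32)² + (-0.141·87.67)²) = √(104.88709 + 152.80594) = 16.053 km
D–E: √((0.073·111.32)² + (-0.033·87.67)²) = √(66.03773 + 8.37009) = 8.626 km
D–F: √((0.114·111.32)² + (-0.078·87.67)²) = √(161.04828 + 46.76180) = 14.416 km
D–G: √((0.054·111.32)² + (-0.187·87.67)²) = √(36.13549 + 268.77274) = 17.462 km
E–F: √((0.041·111.32)² + (-0.045·87.67)²) = √(20.83119 + 15.56421) = 6.033 km
E–G: √((-0.019·111.32)² + (-0.154·87.67)²) = √(4.47356 + 182.28186) = 13.666 km
F–G: √((-0.060·111.32)² + (-0.109·87.67)²) = √(44.61171 + 91.31771) = 11.659 km
Closest pair: B–D at 2.163 km.

B and D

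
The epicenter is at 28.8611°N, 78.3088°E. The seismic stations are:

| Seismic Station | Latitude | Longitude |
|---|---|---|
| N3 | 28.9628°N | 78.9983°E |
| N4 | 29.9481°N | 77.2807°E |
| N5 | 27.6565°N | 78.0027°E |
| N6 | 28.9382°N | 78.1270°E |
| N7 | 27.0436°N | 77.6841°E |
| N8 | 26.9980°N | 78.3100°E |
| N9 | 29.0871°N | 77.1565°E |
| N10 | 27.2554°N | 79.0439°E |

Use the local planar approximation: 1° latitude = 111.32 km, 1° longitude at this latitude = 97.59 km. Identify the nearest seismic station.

Distances from 28.8611°N, 78.3088°E:
N3: 68.2341 km
N4: 157.1901 km
N5: 137.3831 km
N6: 19.7088 km
N7: 211.3095 km
N8: 207.4003 km
N9: 115.2328 km
N10: 192.6051 km
Minimum: N6 at 19.7088 km.

N6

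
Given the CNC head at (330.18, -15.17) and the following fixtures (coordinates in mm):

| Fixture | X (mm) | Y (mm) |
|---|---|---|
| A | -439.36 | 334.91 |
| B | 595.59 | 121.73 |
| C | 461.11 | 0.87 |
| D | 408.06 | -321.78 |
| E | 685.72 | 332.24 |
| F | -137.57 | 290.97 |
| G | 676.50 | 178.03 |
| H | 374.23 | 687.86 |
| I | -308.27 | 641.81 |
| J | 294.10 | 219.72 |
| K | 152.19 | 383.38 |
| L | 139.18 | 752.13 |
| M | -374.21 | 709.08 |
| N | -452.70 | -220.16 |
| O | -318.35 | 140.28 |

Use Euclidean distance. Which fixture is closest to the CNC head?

Distances from (330.18, -15.17):
A: 845.43 mm
B: 298.64 mm
C: 131.91 mm
D: 316.35 mm
E: 497.09 mm
F: 559.03 mm
G: 396.56 mm
H: 704.41 mm
I: 916.10 mm
J: 237.64 mm
K: 436.49 mm
L: 790.72 mm
M: 1010.30 mm
N: 809.27 mm
O: 666.90 mm
Minimum: C at 131.91 mm.

C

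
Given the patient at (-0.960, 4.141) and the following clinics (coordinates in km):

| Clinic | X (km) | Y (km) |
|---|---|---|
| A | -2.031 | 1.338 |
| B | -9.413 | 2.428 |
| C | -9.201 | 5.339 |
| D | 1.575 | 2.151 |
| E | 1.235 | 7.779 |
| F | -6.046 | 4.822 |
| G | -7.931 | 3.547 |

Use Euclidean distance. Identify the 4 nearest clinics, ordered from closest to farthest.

A, D, E, F

Distances from (-0.960, 4.141):
A: √((-1.071)² + (-2.803)²) = √(1.14704 + 7.85681) = 3.001 km
B: √((-8.453)² + (-1.713)²) = √(71.45321 + 2.93437) = 8.625 km
C: √((-8.241)² + (1.198)²) = √(67.91408 + 1.43520) = 8.328 km
D: √((2.535)² + (-1.990)²) = √(6.42623 + 3.96010) = 3.223 km
E: √((2.195)² + (3.638)²) = √(4.81803 + 13.23504) = 4.249 km
F: √((-5.086)² + (0.681)²) = √(25.86740 + 0.46376) = 5.131 km
G: √((-6.971)² + (-0.594)²) = √(48.59484 + 0.35284) = 6.996 km
Sorted: A (3.001 km) < D (3.223 km) < E (4.249 km) < F (5.131 km) < G (6.996 km) < C (8.328 km) < …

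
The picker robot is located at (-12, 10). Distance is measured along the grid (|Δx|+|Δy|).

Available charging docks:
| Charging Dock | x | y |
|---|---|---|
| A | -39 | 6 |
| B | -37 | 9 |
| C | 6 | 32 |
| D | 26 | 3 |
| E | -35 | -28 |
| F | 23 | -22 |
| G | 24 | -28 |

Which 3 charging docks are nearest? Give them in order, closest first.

Distances from (-12, 10):
A: 31
B: 26
C: 40
D: 45
E: 61
F: 67
G: 74
Sorted: B (26) < A (31) < C (40) < D (45) < E (61) < …

B, A, C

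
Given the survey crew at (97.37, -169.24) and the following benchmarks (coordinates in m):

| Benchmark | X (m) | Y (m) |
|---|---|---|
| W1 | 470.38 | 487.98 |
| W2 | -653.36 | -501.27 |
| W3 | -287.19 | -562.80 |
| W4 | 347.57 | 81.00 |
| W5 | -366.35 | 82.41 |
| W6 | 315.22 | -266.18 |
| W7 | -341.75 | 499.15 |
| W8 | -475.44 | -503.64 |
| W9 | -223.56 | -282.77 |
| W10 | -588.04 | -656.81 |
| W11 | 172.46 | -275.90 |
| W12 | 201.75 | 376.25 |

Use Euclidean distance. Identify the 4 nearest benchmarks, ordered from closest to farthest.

Distances from (97.37, -169.24):
W1: √((373.01)² + (657.22)²) = √(139136.4601 + 431938.1284) = 755.69 m
W2: √((-750.73)² + (-332.03)²) = √(563595.5329 + 110243.9209) = 820.88 m
W3: √((-384.56)² + (-393.56)²) = √(147886.3936 + 154889.4736) = 550.25 m
W4: √((250.20)² + (250.24)²) = √(62600.0400 + 62620.0576) = 353.86 m
W5: √((-463.72)² + (251.65)²) = √(215036.2384 + 63327.7225) = 527.60 m
W6: √((217.85)² + (-96.94)²) = √(47458.6225 + 9397.3636) = 238.44 m
W7: √((-439.12)² + (668.39)²) = √(192826.3744 + 446745.1921) = 799.73 m
W8: √((-572.81)² + (-334.40)²) = √(328111.2961 + 111823.3600) = 663.28 m
W9: √((-320.93)² + (-113.53)²) = √(102996.0649 + 12889.0609) = 340.42 m
W10: √((-685.41)² + (-487.57)²) = √(469786.8681 + 237724.5049) = 841.14 m
W11: √((75.09)² + (-106.66)²) = √(5638.5081 + 11376.3556) = 130.44 m
W12: √((104.38)² + (545.49)²) = √(10895.1844 + 297559.3401) = 555.39 m
Sorted: W11 (130.44 m) < W6 (238.44 m) < W9 (340.42 m) < W4 (353.86 m) < W5 (527.60 m) < W3 (550.25 m) < …

W11, W6, W9, W4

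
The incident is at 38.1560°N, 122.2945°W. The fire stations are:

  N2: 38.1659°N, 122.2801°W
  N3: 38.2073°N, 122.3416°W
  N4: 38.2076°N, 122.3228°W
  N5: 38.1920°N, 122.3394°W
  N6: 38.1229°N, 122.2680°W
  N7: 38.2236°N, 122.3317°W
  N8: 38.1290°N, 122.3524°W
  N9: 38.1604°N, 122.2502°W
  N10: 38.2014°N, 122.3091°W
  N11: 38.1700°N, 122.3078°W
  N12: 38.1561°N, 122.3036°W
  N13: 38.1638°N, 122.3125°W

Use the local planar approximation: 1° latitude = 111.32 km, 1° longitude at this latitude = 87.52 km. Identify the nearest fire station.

Distances from 38.1560°N, 122.2945°W:
N2: 1.6742 km
N3: 7.0431 km
N4: 6.2554 km
N5: 5.6127 km
N6: 4.3539 km
N7: 8.1993 km
N8: 5.8917 km
N9: 3.9080 km
N10: 5.2130 km
N11: 1.9452 km
N12: 0.7965 km
N13: 1.7988 km
Minimum: N12 at 0.7965 km.

N12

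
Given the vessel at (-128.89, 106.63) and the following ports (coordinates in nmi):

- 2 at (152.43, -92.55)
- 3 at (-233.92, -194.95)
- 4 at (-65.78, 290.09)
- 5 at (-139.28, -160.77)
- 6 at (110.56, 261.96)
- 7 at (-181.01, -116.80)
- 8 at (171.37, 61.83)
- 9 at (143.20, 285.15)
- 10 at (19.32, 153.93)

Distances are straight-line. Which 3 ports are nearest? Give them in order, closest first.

Distances from (-128.89, 106.63):
2: √((281.32)² + (-199.18)²) = √(79140.9424 + 39672.6724) = 344.69 nmi
3: √((-105.03)² + (-301.58)²) = √(11031.3009 + 90950.4964) = 319.35 nmi
4: √((63.11)² + (183.46)²) = √(3982.8721 + 33657.5716) = 194.01 nmi
5: √((-10.39)² + (-267.40)²) = √(107.9521 + 71502.7600) = 267.60 nmi
6: √((239.45)² + (155.33)²) = √(57336.3025 + 24127.4089) = 285.42 nmi
7: √((-52.12)² + (-223.43)²) = √(2716.4944 + 49920.9649) = 229.43 nmi
8: √((300.26)² + (-44.80)²) = √(90156.0676 + 2007.0400) = 303.58 nmi
9: √((272.09)² + (178.52)²) = √(74032.9681 + 31869.3904) = 325.43 nmi
10: √((148.21)² + (47.30)²) = √(21966.2041 + 2237.2900) = 155.57 nmi
Sorted: 10 (155.57 nmi) < 4 (194.01 nmi) < 7 (229.43 nmi) < 5 (267.60 nmi) < 6 (285.42 nmi) < …

10, 4, 7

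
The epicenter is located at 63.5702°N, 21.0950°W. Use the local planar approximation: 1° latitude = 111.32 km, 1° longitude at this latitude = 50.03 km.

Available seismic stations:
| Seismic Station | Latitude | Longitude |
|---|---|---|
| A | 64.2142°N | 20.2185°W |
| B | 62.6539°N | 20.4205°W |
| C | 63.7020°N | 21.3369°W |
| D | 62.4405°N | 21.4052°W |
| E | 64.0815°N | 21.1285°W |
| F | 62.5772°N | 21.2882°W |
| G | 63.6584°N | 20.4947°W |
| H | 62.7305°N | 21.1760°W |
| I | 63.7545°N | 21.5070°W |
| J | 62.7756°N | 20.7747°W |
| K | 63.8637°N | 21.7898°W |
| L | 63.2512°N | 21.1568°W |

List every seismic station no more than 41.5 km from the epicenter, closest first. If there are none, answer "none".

Distances from 63.5702°N, 21.0950°W:
A: √((0.6440·111.32)² + (0.8765·50.03)²) = √(5139.467570 + 1922.936073) = 84.0381 km
B: √((-0.9163·111.32)² + (0.6745·50.03)²) = √(10404.513270 + 1138.740885) = 107.4395 km
C: √((0.1318·111.32)² + (-0.2419·50.03)²) = √(215.266880 + 146.464624) = 19.0192 km
D: √((-1.1297·111.32)² + (-0.3102·50.03)²) = √(15815.125873 + 240.848859) = 126.7122 km
E: √((0.5113·111.32)² + (-0.0335·50.03)²) = √(3239.649162 + 2.808993) = 56.9426 km
F: √((-0.9930·111.32)² + (-0.1932·50.03)²) = √(12219.259621 + 93.427612) = 110.9625 km
G: √((0.0882·111.32)² + (0.6003·50.03)²) = √(96.401450 + 901.981630) = 31.5972 km
H: √((-0.8397·111.32)² + (-0.0810·50.03)²) = √(8737.651153 + 16.422189) = 93.5632 km
I: √((0.1843·111.32)² + (-0.4120·50.03)²) = √(420.917581 + 424.869385) = 29.0824 km
J: √((-0.7946·111.32)² + (0.3203·50.03)²) = √(7824.264381 + 256.788094) = 89.8947 km
K: √((0.2935·111.32)² + (-0.6948·50.03)²) = √(1067.487029 + 1208.316276) = 47.7054 km
L: √((-0.3190·111.32)² + (-0.0618·50.03)²) = √(1261.036803 + 9.559561) = 35.6454 km
Threshold 41.5 km: C (19.0192 km), I (29.0824 km), G (31.5972 km), L (35.6454 km) are within range.

C, I, G, L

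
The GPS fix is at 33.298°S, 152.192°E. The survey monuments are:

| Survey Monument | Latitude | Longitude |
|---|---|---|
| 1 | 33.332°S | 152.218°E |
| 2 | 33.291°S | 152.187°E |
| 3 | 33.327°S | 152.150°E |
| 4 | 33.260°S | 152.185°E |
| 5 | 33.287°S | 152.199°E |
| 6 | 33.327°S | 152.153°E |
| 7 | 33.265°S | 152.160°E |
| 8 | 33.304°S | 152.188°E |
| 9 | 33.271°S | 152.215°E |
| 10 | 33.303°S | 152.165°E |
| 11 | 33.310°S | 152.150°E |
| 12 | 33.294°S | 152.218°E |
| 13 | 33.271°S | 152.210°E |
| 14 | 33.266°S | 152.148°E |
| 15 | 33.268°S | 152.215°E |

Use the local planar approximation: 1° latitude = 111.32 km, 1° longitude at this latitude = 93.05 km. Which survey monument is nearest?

Distances from 33.298°S, 152.192°E:
1: 4.492 km
2: 0.908 km
3: 5.069 km
4: 4.280 km
5: 1.387 km
6: 4.857 km
7: 4.729 km
8: 0.765 km
9: 3.690 km
10: 2.573 km
11: 4.130 km
12: 2.460 km
13: 3.441 km
14: 5.427 km
15: 3.967 km
Minimum: 8 at 0.765 km.

8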